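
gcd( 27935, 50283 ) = 5587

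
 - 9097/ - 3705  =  9097/3705 =2.46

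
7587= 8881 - 1294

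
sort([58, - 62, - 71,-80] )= [ - 80, - 71, - 62,58]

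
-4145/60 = -70 + 11/12 = - 69.08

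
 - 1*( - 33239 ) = 33239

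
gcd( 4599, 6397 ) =1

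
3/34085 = 3/34085=0.00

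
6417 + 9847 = 16264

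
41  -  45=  - 4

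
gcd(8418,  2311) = 1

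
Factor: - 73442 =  - 2^1*36721^1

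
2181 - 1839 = 342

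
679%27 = 4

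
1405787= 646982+758805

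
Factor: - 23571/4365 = - 3^3 * 5^( - 1) = -27/5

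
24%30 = 24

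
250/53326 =125/26663=0.00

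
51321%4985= 1471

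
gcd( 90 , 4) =2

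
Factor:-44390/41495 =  - 2^1 * 23^1 * 43^ ( - 1)   =  -  46/43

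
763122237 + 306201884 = 1069324121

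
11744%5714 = 316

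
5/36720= 1/7344=0.00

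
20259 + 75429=95688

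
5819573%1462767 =1431272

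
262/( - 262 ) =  - 1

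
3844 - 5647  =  - 1803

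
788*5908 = 4655504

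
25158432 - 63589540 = - 38431108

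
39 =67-28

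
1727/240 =1727/240 = 7.20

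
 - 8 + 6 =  -2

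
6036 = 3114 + 2922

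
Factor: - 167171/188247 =-3^(  -  1)*131^( - 1 )*349^1=- 349/393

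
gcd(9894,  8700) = 6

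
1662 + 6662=8324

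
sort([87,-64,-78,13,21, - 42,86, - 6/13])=[ - 78, - 64, - 42, - 6/13 , 13, 21,86,87] 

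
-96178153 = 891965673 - 988143826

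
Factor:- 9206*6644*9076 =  - 2^5*11^1*151^1*2269^1 *4603^1  =  -555130490464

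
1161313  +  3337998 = 4499311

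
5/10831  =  5/10831 = 0.00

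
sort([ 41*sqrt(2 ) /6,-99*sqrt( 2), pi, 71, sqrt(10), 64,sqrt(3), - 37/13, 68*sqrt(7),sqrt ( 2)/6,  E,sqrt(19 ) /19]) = [ - 99*sqrt(2 ), - 37/13, sqrt( 19)/19, sqrt( 2 ) /6,sqrt(3), E,pi,sqrt(10),41*sqrt(2 )/6,64,71,68*sqrt(7) ]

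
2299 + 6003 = 8302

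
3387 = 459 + 2928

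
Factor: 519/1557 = 1/3 = 3^(-1 )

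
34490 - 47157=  - 12667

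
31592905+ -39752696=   -  8159791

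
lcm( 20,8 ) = 40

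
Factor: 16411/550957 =11^( - 1)*16411^1*50087^(  -  1)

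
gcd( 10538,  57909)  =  1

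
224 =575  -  351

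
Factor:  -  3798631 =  - 3798631^1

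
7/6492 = 7/6492 = 0.00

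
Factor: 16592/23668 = 2^2 * 17^1*97^( - 1)  =  68/97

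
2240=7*320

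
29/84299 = 29/84299 = 0.00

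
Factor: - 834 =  - 2^1*3^1 * 139^1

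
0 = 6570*0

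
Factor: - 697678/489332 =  -348839/244666= - 2^( - 1)*71^( - 1 ) * 1723^( - 1)*348839^1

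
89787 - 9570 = 80217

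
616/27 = 616/27 = 22.81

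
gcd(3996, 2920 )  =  4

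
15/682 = 15/682 = 0.02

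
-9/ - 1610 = 9/1610 = 0.01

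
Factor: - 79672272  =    -  2^4*3^1  *  313^1 * 5303^1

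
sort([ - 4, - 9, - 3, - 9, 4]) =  [ - 9, -9,-4, - 3,4]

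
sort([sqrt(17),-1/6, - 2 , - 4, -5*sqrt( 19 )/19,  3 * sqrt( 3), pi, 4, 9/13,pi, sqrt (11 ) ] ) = [-4, - 2,  -  5*sqrt(19) /19,  -  1/6, 9/13,pi,pi, sqrt( 11), 4, sqrt( 17), 3*sqrt(3)] 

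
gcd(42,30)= 6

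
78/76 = 39/38 = 1.03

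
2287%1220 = 1067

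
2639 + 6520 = 9159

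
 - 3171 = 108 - 3279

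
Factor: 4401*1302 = 2^1 * 3^4*7^1* 31^1*163^1 = 5730102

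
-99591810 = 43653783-143245593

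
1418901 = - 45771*( - 31)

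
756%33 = 30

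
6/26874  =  1/4479 = 0.00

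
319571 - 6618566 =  - 6298995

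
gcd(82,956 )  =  2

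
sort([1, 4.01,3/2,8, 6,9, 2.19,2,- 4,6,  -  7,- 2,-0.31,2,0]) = [-7, - 4,  -  2,  -  0.31,0, 1,3/2, 2,2,2.19, 4.01,6, 6, 8,9 ]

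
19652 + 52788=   72440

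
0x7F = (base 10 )127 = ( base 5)1002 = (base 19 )6d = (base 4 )1333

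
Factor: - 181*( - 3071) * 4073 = 37^1*83^1 * 181^1*4073^1 = 2263981123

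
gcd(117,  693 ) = 9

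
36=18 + 18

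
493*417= 205581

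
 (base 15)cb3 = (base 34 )2GC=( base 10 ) 2868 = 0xB34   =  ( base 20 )738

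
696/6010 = 348/3005= 0.12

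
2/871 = 2/871 = 0.00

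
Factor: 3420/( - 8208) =-5/12= -2^(  -  2 ) *3^( - 1)*5^1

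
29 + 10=39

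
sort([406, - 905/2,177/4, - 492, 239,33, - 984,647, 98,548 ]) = [ - 984  ,-492,  -  905/2, 33, 177/4, 98, 239, 406,548,647 ]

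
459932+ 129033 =588965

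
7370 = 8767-1397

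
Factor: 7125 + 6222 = 13347 = 3^2*1483^1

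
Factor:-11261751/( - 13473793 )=3^1 * 19^( - 1)*389^( - 1)*1823^( - 1)  *3753917^1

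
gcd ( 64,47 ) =1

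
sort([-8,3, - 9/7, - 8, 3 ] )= [ - 8 , - 8, - 9/7,3, 3 ] 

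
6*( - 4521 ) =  - 27126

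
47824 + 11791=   59615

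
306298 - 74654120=-74347822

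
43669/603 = 72+253/603 = 72.42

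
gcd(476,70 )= 14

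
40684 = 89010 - 48326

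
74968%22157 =8497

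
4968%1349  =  921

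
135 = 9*15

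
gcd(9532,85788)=9532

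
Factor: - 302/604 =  - 1/2 = - 2^(-1) 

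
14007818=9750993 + 4256825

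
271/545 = 271/545 = 0.50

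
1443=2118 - 675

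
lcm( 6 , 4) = 12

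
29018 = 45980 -16962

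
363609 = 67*5427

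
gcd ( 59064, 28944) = 24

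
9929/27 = 367 + 20/27 = 367.74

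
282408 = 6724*42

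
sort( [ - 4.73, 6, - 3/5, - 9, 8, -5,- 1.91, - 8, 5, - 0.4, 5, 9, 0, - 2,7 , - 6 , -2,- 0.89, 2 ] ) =[-9, - 8 , - 6, - 5, -4.73,  -  2, - 2  , - 1.91, - 0.89, - 3/5,- 0.4, 0, 2,5, 5, 6 , 7,  8, 9] 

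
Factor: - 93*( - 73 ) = 3^1*31^1 * 73^1=   6789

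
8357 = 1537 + 6820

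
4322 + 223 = 4545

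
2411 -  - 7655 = 10066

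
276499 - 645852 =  - 369353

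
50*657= 32850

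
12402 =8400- - 4002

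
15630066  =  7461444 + 8168622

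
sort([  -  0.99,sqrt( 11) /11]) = [ - 0.99, sqrt ( 11) /11]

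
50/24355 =10/4871 = 0.00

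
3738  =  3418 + 320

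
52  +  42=94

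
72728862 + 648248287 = 720977149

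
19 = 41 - 22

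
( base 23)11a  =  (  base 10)562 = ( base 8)1062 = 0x232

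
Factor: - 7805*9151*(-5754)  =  2^1* 3^1*5^1*7^2*137^1* 223^1*9151^1 = 410971135470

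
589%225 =139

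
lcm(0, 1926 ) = 0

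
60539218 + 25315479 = 85854697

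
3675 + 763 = 4438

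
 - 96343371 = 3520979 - 99864350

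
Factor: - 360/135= - 8/3 = - 2^3*3^( - 1 )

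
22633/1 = 22633 = 22633.00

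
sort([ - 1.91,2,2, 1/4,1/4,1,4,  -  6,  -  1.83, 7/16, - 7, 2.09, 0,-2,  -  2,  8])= [ - 7, - 6, - 2,-2,- 1.91, - 1.83,0,1/4, 1/4,  7/16,1,2,2,  2.09, 4,8] 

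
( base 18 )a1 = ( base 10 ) 181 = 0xb5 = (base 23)7K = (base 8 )265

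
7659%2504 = 147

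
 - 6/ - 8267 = 6/8267 = 0.00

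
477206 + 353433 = 830639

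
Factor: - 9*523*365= -1718055= -  3^2*5^1  *  73^1 * 523^1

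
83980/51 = 1646 + 2/3 = 1646.67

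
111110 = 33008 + 78102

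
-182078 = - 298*611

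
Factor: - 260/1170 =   -  2/9 = -2^1*3^( - 2 ) 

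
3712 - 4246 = - 534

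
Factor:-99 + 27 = -72 = - 2^3 *3^2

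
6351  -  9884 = -3533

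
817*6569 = 5366873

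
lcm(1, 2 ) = 2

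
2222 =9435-7213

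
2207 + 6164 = 8371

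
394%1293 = 394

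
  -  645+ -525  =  -1170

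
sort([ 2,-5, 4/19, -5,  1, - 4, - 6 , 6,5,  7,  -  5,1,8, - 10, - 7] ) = [-10,  -  7, - 6 , - 5, - 5,  -  5,  -  4,4/19,1, 1,2,5,6,7,8]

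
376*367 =137992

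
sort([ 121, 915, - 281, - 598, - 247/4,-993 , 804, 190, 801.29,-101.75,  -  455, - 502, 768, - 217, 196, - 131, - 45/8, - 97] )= [  -  993,-598, - 502, - 455, - 281, - 217, - 131, - 101.75, - 97, - 247/4,  -  45/8 , 121  ,  190, 196, 768, 801.29,804, 915 ]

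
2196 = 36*61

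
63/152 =63/152 = 0.41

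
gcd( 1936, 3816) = 8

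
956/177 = 5 + 71/177 = 5.40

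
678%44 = 18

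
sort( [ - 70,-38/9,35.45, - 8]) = [ - 70,  -  8, -38/9, 35.45]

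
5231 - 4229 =1002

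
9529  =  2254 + 7275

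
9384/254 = 36  +  120/127 = 36.94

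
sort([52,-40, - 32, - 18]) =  [ - 40, - 32,  -  18,52 ]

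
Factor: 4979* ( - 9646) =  - 48027434 = - 2^1*7^1*13^2 * 53^1*383^1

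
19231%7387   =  4457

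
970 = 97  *10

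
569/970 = 569/970 = 0.59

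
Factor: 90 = 2^1*3^2*5^1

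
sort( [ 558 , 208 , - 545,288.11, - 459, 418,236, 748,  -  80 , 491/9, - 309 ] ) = [  -  545 , -459, - 309, - 80 , 491/9,  208 , 236 , 288.11, 418, 558, 748]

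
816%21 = 18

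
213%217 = 213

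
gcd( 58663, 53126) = 1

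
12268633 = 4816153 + 7452480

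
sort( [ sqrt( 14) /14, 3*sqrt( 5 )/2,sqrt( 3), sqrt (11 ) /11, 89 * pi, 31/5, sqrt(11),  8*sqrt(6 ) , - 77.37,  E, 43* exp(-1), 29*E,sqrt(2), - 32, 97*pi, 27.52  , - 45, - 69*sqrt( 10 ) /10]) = [-77.37,  -  45, - 32,- 69*sqrt( 10 )/10 , sqrt( 14 ) /14, sqrt( 11 )/11, sqrt (2), sqrt( 3 ) , E,sqrt(11 ), 3 * sqrt( 5 ) /2, 31/5,  43 *exp( - 1 ), 8*sqrt( 6 ), 27.52,  29*E , 89 * pi,97*pi ]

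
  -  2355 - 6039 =-8394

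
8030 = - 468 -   -  8498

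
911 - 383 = 528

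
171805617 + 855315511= 1027121128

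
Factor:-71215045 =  - 5^1 * 11^1 * 1123^1 *1153^1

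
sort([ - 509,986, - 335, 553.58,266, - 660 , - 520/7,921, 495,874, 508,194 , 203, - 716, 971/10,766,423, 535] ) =[ - 716, - 660, - 509, - 335, - 520/7,971/10,194  ,  203 , 266,  423,495,508,535, 553.58, 766,  874, 921,986 ] 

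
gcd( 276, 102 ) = 6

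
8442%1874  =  946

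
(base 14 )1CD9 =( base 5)132122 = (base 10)5287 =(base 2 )1010010100111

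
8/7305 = 8/7305  =  0.00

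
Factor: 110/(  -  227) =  - 2^1 * 5^1 * 11^1 *227^( - 1)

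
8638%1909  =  1002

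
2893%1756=1137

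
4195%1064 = 1003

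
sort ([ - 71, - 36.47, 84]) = [ - 71, - 36.47,84] 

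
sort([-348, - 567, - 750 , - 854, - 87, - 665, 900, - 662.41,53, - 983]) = [ - 983,-854,  -  750, - 665,- 662.41, - 567,- 348,  -  87, 53,900 ] 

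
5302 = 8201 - 2899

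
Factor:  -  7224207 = -3^1*2408069^1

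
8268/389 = 8268/389 = 21.25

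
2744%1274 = 196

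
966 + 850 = 1816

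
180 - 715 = -535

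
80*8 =640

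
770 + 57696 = 58466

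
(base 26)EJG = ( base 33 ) 958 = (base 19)18bi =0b10011011110110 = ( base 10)9974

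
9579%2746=1341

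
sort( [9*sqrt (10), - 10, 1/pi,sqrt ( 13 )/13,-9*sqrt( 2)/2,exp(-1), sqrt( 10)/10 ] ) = [  -  10, -9*sqrt( 2 )/2, sqrt( 13)/13,  sqrt ( 10)/10, 1/pi, exp ( - 1 ),9*sqrt( 10) ] 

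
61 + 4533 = 4594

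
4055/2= 2027 + 1/2 = 2027.50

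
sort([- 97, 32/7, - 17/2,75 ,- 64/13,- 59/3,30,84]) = [ - 97,  -  59/3, - 17/2, - 64/13, 32/7,  30,75,84 ] 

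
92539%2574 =2449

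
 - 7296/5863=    - 7296/5863= -  1.24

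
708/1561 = 708/1561 = 0.45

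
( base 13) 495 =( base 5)11143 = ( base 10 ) 798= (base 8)1436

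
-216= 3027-3243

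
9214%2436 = 1906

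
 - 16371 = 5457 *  ( - 3)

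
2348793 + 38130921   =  40479714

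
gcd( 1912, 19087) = 1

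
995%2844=995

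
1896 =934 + 962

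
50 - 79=-29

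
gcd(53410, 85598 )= 2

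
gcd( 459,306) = 153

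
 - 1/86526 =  - 1  +  86525/86526 =- 0.00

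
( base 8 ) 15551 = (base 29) 89S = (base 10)7017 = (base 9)10556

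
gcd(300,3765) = 15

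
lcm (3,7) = 21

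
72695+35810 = 108505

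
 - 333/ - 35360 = 333/35360 = 0.01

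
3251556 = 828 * 3927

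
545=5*109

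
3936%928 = 224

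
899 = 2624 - 1725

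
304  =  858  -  554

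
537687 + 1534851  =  2072538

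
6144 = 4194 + 1950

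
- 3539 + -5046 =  - 8585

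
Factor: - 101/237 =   -  3^ ( - 1 )*79^(- 1) *101^1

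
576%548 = 28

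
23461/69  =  340 + 1/69 = 340.01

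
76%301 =76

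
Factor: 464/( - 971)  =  -2^4*29^1*971^( - 1 ) 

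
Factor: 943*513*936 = 2^3*3^5*13^1*19^1*23^1*41^1 = 452798424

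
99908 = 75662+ 24246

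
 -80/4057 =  - 80/4057= - 0.02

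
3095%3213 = 3095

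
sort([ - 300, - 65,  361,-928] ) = [-928, - 300, - 65 , 361] 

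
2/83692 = 1/41846 = 0.00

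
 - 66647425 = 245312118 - 311959543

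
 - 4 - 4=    - 8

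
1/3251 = 1/3251= 0.00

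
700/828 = 175/207 = 0.85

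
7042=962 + 6080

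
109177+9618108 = 9727285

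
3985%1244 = 253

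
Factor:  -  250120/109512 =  - 185/81 = - 3^( - 4 ) * 5^1*37^1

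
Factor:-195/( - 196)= 2^(  -  2)*3^1*5^1*7^( - 2 )*13^1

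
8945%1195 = 580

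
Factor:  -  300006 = -2^1*3^2 * 7^1*2381^1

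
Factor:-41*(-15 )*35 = 3^1*5^2*7^1*41^1 = 21525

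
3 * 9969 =29907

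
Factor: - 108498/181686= -169/283 = -13^2*283^( - 1)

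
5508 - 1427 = 4081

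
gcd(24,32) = 8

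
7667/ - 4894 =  - 7667/4894 = -  1.57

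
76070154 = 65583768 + 10486386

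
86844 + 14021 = 100865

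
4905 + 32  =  4937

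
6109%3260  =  2849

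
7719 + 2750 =10469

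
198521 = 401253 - 202732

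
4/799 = 4/799 = 0.01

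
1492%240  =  52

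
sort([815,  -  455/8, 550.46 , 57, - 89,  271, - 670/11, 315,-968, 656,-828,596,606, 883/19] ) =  [ - 968, - 828, - 89, - 670/11, - 455/8, 883/19, 57, 271, 315, 550.46, 596, 606,656,  815 ]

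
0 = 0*(  -  315)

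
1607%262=35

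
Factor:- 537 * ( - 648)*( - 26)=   -9047376 = - 2^4*3^5*13^1 * 179^1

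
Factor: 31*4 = 2^2 * 31^1 = 124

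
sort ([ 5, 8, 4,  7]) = [4 , 5,7,8]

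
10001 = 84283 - 74282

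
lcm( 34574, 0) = 0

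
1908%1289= 619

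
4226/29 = 4226/29= 145.72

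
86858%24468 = 13454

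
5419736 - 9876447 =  - 4456711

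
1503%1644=1503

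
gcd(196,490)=98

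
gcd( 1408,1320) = 88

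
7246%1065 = 856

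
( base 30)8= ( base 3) 22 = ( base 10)8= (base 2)1000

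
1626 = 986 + 640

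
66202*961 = 63620122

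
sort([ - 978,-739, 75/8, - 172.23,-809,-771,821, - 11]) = [-978, - 809, - 771 , - 739, -172.23, - 11, 75/8, 821]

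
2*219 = 438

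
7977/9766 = 7977/9766 = 0.82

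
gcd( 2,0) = 2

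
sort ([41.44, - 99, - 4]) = [-99, - 4,41.44]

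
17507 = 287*61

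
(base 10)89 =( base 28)35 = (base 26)3B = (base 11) 81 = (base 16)59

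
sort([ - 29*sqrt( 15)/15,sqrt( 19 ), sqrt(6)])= [ - 29 *sqrt ( 15 ) /15,sqrt( 6),sqrt(19) ] 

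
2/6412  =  1/3206= 0.00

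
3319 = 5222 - 1903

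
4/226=2/113=0.02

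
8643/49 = 8643/49=176.39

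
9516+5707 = 15223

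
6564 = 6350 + 214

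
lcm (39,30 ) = 390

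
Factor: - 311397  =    -  3^1*23^1*4513^1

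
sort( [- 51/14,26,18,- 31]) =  [ - 31 , - 51/14, 18,26] 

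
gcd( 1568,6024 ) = 8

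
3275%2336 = 939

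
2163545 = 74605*29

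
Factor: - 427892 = -2^2*23^1 * 4651^1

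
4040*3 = 12120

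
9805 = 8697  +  1108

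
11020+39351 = 50371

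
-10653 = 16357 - 27010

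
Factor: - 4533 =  - 3^1*1511^1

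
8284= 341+7943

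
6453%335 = 88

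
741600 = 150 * 4944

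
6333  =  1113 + 5220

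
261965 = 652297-390332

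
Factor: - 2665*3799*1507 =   -  15257372845 = - 5^1 * 11^1*13^1*29^1 * 41^1*131^1*137^1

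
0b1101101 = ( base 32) 3d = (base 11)9a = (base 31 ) 3g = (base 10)109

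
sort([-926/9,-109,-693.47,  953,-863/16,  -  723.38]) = [ - 723.38, - 693.47, - 109, - 926/9 ,-863/16, 953]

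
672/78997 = 672/78997 = 0.01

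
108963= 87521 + 21442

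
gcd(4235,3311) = 77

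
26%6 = 2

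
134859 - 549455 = -414596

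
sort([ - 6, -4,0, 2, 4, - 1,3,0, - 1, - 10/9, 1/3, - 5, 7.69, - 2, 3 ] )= [-6,-5, - 4, - 2, - 10/9, - 1, - 1, 0, 0,1/3,2, 3,3 , 4,  7.69]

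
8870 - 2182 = 6688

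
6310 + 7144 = 13454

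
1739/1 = 1739= 1739.00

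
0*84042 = 0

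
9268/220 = 2317/55= 42.13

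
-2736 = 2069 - 4805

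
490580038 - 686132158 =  - 195552120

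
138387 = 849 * 163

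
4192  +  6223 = 10415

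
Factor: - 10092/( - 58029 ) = 4/23 = 2^2 * 23^ ( - 1)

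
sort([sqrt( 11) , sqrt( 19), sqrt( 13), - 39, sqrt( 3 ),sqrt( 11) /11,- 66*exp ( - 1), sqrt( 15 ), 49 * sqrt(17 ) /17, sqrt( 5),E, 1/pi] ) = [ - 39, - 66*exp( - 1), sqrt( 11)/11 , 1/pi, sqrt( 3) , sqrt( 5), E, sqrt( 11 ), sqrt( 13), sqrt( 15) , sqrt( 19),49  *sqrt(17)/17 ]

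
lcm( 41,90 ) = 3690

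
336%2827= 336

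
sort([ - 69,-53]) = [-69, - 53 ]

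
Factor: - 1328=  - 2^4*83^1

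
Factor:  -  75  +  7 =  -2^2*17^1=   - 68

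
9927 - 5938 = 3989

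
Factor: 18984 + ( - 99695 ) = - 43^1 * 1877^1=- 80711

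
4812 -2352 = 2460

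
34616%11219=959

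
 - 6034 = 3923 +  - 9957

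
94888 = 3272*29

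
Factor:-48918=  - 2^1*3^1*31^1*263^1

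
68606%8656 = 8014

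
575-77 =498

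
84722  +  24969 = 109691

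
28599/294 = 9533/98 = 97.28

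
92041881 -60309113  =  31732768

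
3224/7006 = 52/113 = 0.46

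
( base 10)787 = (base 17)2c5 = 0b1100010011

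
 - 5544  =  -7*792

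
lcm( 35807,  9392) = 572912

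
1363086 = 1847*738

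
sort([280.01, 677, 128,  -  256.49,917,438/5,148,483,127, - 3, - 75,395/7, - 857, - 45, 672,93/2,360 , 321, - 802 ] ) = [ - 857, - 802, - 256.49, - 75, - 45, - 3,93/2, 395/7,438/5 , 127,128,148,280.01,321,360,483,672, 677, 917]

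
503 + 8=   511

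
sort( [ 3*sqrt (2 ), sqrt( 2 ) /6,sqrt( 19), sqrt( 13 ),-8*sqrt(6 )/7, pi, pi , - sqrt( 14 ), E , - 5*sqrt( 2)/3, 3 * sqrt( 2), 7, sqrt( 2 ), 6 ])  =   [ - sqrt(14 ), - 8*sqrt( 6)/7, - 5*sqrt (2)/3 , sqrt( 2)/6, sqrt( 2), E,pi,pi, sqrt ( 13), 3  *  sqrt( 2), 3*sqrt(2) , sqrt( 19 ),  6 , 7]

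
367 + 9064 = 9431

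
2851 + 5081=7932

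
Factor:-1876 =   -  2^2 * 7^1 * 67^1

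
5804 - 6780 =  - 976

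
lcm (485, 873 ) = 4365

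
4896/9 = 544 = 544.00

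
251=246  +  5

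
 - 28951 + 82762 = 53811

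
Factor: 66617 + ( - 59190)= 7^1*1061^1 = 7427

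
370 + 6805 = 7175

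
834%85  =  69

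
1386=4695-3309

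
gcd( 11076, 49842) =5538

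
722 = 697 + 25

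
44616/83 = 537 + 45/83 = 537.54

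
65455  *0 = 0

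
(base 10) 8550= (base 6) 103330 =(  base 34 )7dg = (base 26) cgm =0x2166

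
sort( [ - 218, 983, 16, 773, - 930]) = [ - 930,-218  ,  16,773,  983]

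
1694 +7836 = 9530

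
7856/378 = 3928/189 = 20.78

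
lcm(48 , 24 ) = 48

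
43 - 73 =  - 30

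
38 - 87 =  -49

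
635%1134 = 635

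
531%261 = 9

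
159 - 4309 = -4150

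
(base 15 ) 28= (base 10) 38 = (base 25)1D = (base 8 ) 46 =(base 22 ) 1G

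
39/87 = 13/29=0.45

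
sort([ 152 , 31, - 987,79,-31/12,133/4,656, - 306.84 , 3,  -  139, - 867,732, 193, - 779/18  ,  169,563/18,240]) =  [  -  987,- 867,  -  306.84, - 139,-779/18, - 31/12, 3,  31,  563/18,  133/4, 79, 152,169 , 193,  240,656, 732] 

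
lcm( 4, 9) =36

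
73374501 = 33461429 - -39913072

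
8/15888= 1/1986 = 0.00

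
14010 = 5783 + 8227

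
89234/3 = 89234/3  =  29744.67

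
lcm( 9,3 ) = 9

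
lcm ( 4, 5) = 20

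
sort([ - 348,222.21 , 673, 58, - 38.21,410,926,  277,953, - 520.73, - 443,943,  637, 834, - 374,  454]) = [ - 520.73, - 443,-374 ,  -  348, - 38.21, 58,222.21,277,  410,454, 637, 673,  834,  926 , 943, 953] 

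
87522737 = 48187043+39335694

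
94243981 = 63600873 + 30643108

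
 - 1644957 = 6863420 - 8508377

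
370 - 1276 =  - 906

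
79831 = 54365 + 25466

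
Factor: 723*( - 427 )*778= - 240184938 = -2^1*3^1*7^1* 61^1*241^1 *389^1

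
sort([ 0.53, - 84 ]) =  [ - 84, 0.53 ] 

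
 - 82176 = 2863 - 85039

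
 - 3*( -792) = 2376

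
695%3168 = 695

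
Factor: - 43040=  - 2^5 * 5^1*269^1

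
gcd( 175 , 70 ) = 35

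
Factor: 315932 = 2^2*19^1*4157^1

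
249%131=118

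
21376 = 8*2672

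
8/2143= 8/2143= 0.00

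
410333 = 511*803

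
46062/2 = 23031 = 23031.00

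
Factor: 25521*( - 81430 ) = - 2078175030 =- 2^1*3^1*5^1*17^1*47^1*181^1*479^1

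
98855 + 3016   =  101871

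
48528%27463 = 21065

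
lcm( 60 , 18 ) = 180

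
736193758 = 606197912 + 129995846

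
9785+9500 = 19285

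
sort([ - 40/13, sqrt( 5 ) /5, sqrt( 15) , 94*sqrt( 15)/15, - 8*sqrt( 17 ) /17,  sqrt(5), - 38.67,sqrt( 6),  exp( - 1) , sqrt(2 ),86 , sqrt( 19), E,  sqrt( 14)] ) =[ - 38.67, - 40/13, - 8*sqrt( 17 )/17, exp( - 1), sqrt( 5 )/5 , sqrt( 2 ),sqrt( 5),  sqrt( 6 ), E,sqrt (14),sqrt ( 15), sqrt( 19), 94*sqrt(15 )/15,86] 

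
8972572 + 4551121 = 13523693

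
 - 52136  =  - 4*13034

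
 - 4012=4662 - 8674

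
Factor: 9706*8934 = 2^2*3^1 * 23^1*211^1*1489^1 = 86713404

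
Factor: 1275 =3^1*5^2*17^1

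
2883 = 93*31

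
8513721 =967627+7546094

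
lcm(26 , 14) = 182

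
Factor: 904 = 2^3*113^1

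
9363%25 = 13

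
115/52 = 115/52 = 2.21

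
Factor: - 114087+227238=3^1*37717^1 = 113151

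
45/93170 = 9/18634 = 0.00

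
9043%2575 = 1318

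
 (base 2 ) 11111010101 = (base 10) 2005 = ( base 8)3725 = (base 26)2p3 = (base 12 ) 11b1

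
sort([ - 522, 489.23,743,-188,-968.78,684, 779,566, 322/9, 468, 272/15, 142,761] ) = [  -  968.78,-522 ,-188,272/15, 322/9,142, 468, 489.23, 566, 684 , 743, 761, 779 ]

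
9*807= 7263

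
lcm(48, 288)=288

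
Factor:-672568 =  - 2^3*13^1*29^1*223^1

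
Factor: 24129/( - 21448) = -9/8 = - 2^( - 3)*3^2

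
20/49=20/49 = 0.41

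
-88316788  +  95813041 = 7496253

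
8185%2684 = 133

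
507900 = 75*6772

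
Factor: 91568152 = 2^3*13^1 * 23^1*38281^1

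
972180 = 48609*20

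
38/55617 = 38/55617 = 0.00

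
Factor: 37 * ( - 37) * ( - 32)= 2^5*37^2 = 43808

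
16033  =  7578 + 8455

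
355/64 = 5 + 35/64 = 5.55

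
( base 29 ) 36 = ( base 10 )93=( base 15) 63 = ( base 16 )5D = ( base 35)2n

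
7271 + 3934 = 11205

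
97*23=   2231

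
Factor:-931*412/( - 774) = 191786/387= 2^1*3^( - 2 )*7^2 *19^1*43^ ( - 1) * 103^1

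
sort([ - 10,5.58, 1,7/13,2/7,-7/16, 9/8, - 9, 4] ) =[ -10, - 9, -7/16, 2/7,7/13, 1, 9/8, 4, 5.58 ]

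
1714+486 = 2200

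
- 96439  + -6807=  - 103246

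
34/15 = 34/15 = 2.27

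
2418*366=884988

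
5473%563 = 406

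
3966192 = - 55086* ( - 72) 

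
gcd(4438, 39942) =4438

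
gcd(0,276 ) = 276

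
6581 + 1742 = 8323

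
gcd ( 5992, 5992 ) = 5992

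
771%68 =23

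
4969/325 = 15 + 94/325=15.29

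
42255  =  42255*1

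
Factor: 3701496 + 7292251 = 10993747 = 17^1 * 23^1  *31^1* 907^1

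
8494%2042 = 326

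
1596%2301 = 1596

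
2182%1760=422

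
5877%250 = 127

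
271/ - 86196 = -1  +  85925/86196 =- 0.00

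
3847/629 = 6 + 73/629 =6.12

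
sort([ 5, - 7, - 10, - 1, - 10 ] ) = [  -  10,  -  10, - 7,  -  1, 5]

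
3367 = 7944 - 4577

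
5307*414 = 2197098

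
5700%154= 2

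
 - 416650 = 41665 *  ( - 10)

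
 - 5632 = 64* (-88 ) 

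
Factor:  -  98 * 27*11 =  - 29106 = - 2^1*3^3*7^2*11^1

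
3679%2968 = 711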